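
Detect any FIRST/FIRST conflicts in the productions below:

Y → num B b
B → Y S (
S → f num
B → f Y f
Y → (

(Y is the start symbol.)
No FIRST/FIRST conflicts.

A FIRST/FIRST conflict occurs when two productions N → α and N → β for the same non-terminal have FIRST(α) ∩ FIRST(β) ≠ ∅ (with ε ∈ FIRST of a nullable right-hand side, so two nullable alternatives also conflict).

FIRST sets of the non-terminals at (or reachable through a nullable prefix from) the front of some alternative:
  FIRST(Y) = { '(', 'num' }

Productions for Y:
  Y → num B b: FIRST = { 'num' }
  Y → (: FIRST = { '(' }
Productions for B:
  B → Y S (: FIRST = { '(', 'num' }
  B → f Y f: FIRST = { 'f' }
S has only one production, so no FIRST/FIRST conflict is possible there.

All alternatives of each non-terminal have pairwise disjoint FIRST sets.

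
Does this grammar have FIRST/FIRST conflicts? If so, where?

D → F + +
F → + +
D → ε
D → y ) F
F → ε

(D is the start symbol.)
No FIRST/FIRST conflicts.

FIRST sets of the non-terminals at (or reachable through a nullable prefix from) the front of some alternative:
  FIRST(F) = { '+', ε }

Productions for D:
  D → F + +: FIRST = { '+' }
  D → ε: FIRST = { ε }
  D → y ) F: FIRST = { 'y' }
Productions for F:
  F → + +: FIRST = { '+' }
  F → ε: FIRST = { ε }

All alternatives of each non-terminal have pairwise disjoint FIRST sets.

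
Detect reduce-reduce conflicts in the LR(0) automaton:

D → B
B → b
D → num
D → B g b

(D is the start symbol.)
Augment with D' → D and build the canonical LR(0) collection (I0 = CLOSURE({[D' → . D]}), then GOTO on every symbol after a dot until no new states appear). It has 7 states:
  I0: { [B → . b], [D → . B g b], [D → . B], [D → . num], [D' → . D] }  — shift
  I1: { [D → B . g b], [D → B .] }  — shift, reduce
  I2: { [D' → D .] }  — accept
  I3: { [B → b .] }  — reduce
  I4: { [D → num .] }  — reduce
  I5: { [D → B g . b] }  — shift
  I6: { [D → B g b .] }  — reduce

No state contains more than one complete item.

Answer: No reduce-reduce conflicts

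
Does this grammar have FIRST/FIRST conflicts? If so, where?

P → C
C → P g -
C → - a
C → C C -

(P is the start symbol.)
Yes. C → P g '-' / C → '-' a on { '-' }; C → P g '-' / C → C C '-' on { '-' }; C → '-' a / C → C C '-' on { '-' }

FIRST sets of the non-terminals at (or reachable through a nullable prefix from) the front of some alternative:
  FIRST(P) = { '-' }
  FIRST(C) = { '-' }

Productions for C:
  C → P g -: FIRST = { '-' }
  C → - a: FIRST = { '-' }
  C → C C -: FIRST = { '-' }
P has only one production, so no FIRST/FIRST conflict is possible there.

Conflict for C: C → P g - and C → - a
  Overlap: { '-' }
Conflict for C: C → P g - and C → C C -
  Overlap: { '-' }
Conflict for C: C → - a and C → C C -
  Overlap: { '-' }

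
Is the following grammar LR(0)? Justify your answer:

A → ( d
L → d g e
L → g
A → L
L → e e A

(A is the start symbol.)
A grammar is LR(0) if no state in the canonical LR(0) collection has:
  - both a shift item (dot before a terminal) and a complete item (shift-reduce conflict), or
  - two or more complete items (reduce-reduce conflict; the accept item [A' → A .] counts as a complete item here).

Augment with A' → A and build the canonical LR(0) collection (I0 = CLOSURE({[A' → . A]}), then GOTO on every symbol after a dot until no new states appear). It has 12 states:
  I0: { [A → . ( d], [A → . L], [A' → . A], [L → . d g e], [L → . e e A], [L → . g] }  — shift
  I1: { [A → ( . d] }  — shift
  I2: { [A' → A .] }  — accept
  I3: { [A → L .] }  — reduce
  I4: { [L → d . g e] }  — shift
  I5: { [L → e . e A] }  — shift
  I6: { [L → g .] }  — reduce
  I7: { [A → . ( d], [A → . L], [L → . d g e], [L → . e e A], [L → . g], [L → e e . A] }  — shift
  I8: { [L → e e A .] }  — reduce
  I9: { [L → d g . e] }  — shift
  I10: { [L → d g e .] }  — reduce
  I11: { [A → ( d .] }  — reduce

Every state is either a pure shift/goto state or contains exactly one complete item and nothing to shift — no conflicts. The grammar is LR(0).

Answer: Yes, the grammar is LR(0)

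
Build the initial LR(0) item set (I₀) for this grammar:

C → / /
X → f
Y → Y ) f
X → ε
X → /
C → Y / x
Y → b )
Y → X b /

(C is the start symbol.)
{ [C → . / /], [C → . Y / x], [C' → . C], [X → . /], [X → . f], [X → .], [Y → . X b /], [Y → . Y ) f], [Y → . b )] }

First, augment the grammar with C' → C
I₀ = CLOSURE({ [C' → . C] }):
  [C' → . C] has the dot before C: add [C → . / /], [C → . Y / x]
  [C → . Y / x] has the dot before Y: add [Y → . Y ) f], [Y → . b )], [Y → . X b /]
  [Y → . X b /] has the dot before X: add [X → . f], [X → .], [X → . /]
No further items can be added.

I₀ = { [C → . / /], [C → . Y / x], [C' → . C], [X → . /], [X → . f], [X → .], [Y → . X b /], [Y → . Y ) f], [Y → . b )] }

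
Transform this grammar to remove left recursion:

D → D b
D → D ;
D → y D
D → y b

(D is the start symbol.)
D is directly left-recursive. The standard transformation for
  A → A α₁ | ... | A α_m | β₁ | ... | β_n
is
  A  → β₁ A' | ... | β_n A'
  A' → α₁ A' | ... | α_m A' | ε

D → y D becomes D → y D D'
D → y b becomes D → y b D'
D → D b becomes D' → b D'
D → D ; becomes D' → ; D'
Add D' → ε

Resulting grammar:
D → y D D'
D → y b D'
D' → b D'
D' → ; D'
D' → ε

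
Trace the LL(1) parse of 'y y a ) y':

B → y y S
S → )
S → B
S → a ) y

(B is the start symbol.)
LL(1) parsing maintains a stack (initially the start symbol over $) and the input. At each step: if the stack top is a terminal, match it against the current input token; if it is a non-terminal N, replace it with the RHS of M[N, lookahead] (the unique production whose predict set contains the lookahead).

Stack is shown with the top on the left.

Stack    Input        Action
----------------------------
B $      y y a ) y $  output B → y y S
y y S $  y y a ) y $  match 'y'
y S $    y a ) y $    match 'y'
S $      a ) y $      output S → a ) y
a ) y $  a ) y $      match 'a'
) y $    ) y $        match ')'
y $      y $          match 'y'
$        $            accept

The string is accepted.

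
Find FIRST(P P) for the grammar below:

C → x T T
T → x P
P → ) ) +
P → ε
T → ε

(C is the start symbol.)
FIRST sets of the non-terminals involved (from the grammar, by fixed-point iteration):
  FIRST(P) = { ')', ε }

To compute FIRST(P P), process the symbols left to right:
Symbol P is a non-terminal. Add FIRST(P) \ {ε} = { ')' }
P is nullable (ε ∈ FIRST(P)), continue to the next symbol.
Symbol P is a non-terminal. Add FIRST(P) \ {ε} = { ')' }
P is nullable (ε ∈ FIRST(P)), continue to the next symbol.
All symbols are nullable, so ε is in the result.
FIRST(P P) = { ')', ε }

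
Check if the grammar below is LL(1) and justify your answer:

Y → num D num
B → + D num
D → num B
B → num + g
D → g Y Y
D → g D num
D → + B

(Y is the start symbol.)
No. Predict set conflict for D: { 'g' }

A grammar is LL(1) if for each non-terminal N with multiple productions, the predict sets of those productions are pairwise disjoint, where PREDICT(N → α) = (FIRST(α) \ {ε}) ∪ (FOLLOW(N) if α ⇒* ε).

For B:
  PREDICT(B → '+' D num) = { '+' }
  PREDICT(B → num '+' g) = { 'num' }
For D:
  PREDICT(D → num B) = { 'num' }
  PREDICT(D → g Y Y) = { 'g' }
  PREDICT(D → g D num) = { 'g' }
  PREDICT(D → '+' B) = { '+' }
Y has a single production, so nothing to check there.

Conflict found: Predict set conflict for D: { 'g' }
The grammar is NOT LL(1).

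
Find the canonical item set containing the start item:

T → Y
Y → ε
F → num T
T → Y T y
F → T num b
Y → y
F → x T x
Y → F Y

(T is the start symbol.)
First, augment the grammar with T' → T
I₀ = CLOSURE({ [T' → . T] }):
  [T' → . T] has the dot before T: add [T → . Y], [T → . Y T y]
  [T → . Y] has the dot before Y: add [Y → .], [Y → . y], [Y → . F Y]
  [Y → . F Y] has the dot before F: add [F → . num T], [F → . T num b], [F → . x T x]
No further items can be added.

I₀ = { [F → . T num b], [F → . num T], [F → . x T x], [T → . Y T y], [T → . Y], [T' → . T], [Y → . F Y], [Y → . y], [Y → .] }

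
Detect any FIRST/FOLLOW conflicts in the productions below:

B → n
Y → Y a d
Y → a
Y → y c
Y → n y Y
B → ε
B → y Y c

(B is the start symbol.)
Nullable non-terminals: B.

B: nullable alternative(s) B → ε; FOLLOW(B) = { $ }
  B → n: FIRST \ {ε} = { 'n' } — disjoint from FOLLOW(B)
  B → ε: FIRST \ {ε} = { } — this is the only nullable alternative, skip
  B → y Y c: FIRST \ {ε} = { 'y' } — disjoint from FOLLOW(B)

Y has no nullable alternative, so no FIRST/FOLLOW check is needed there.

No FIRST/FOLLOW conflicts found.

Answer: No FIRST/FOLLOW conflicts.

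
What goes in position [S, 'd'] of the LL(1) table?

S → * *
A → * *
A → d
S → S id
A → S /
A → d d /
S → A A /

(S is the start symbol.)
S → S id, S → A A /

To find M[S, 'd'], we find productions for S where 'd' is in the predict set (PREDICT(N → α) = (FIRST(α) \ {ε}) ∪ (FOLLOW(N) if α ⇒* ε)).

Relevant sets:
  FIRST(S) = { '*', 'd' }
  FIRST(A) = { '*', 'd' }

S → * *: PREDICT = { '*' }
S → S id: PREDICT = { '*', 'd' }
  'd' is in predict set, so this production goes in M[S, 'd']
S → A A /: PREDICT = { '*', 'd' }
  'd' is in predict set, so this production goes in M[S, 'd']

M[S, 'd'] = S → S id, S → A A /  (a multiply-defined cell — the grammar is not LL(1))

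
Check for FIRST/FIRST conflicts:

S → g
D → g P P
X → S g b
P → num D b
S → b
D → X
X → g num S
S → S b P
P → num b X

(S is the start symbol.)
A FIRST/FIRST conflict occurs when two productions N → α and N → β for the same non-terminal have FIRST(α) ∩ FIRST(β) ≠ ∅ (with ε ∈ FIRST of a nullable right-hand side, so two nullable alternatives also conflict).

FIRST sets of the non-terminals at (or reachable through a nullable prefix from) the front of some alternative:
  FIRST(S) = { 'b', 'g' }
  FIRST(X) = { 'b', 'g' }

Productions for S:
  S → g: FIRST = { 'g' }
  S → b: FIRST = { 'b' }
  S → S b P: FIRST = { 'b', 'g' }
Productions for D:
  D → g P P: FIRST = { 'g' }
  D → X: FIRST = { 'b', 'g' }
Productions for X:
  X → S g b: FIRST = { 'b', 'g' }
  X → g num S: FIRST = { 'g' }
Productions for P:
  P → num D b: FIRST = { 'num' }
  P → num b X: FIRST = { 'num' }

Conflict for S: S → g and S → S b P
  Overlap: { 'g' }
Conflict for S: S → b and S → S b P
  Overlap: { 'b' }
Conflict for D: D → g P P and D → X
  Overlap: { 'g' }
Conflict for X: X → S g b and X → g num S
  Overlap: { 'g' }
Conflict for P: P → num D b and P → num b X
  Overlap: { 'num' }

Answer: Yes. S → g / S → S b P on { 'g' }; S → b / S → S b P on { 'b' }; D → g P P / D → X on { 'g' }; X → S g b / X → g num S on { 'g' }; P → num D b / P → num b X on { 'num' }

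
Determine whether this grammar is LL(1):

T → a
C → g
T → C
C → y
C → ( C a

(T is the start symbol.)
Yes, the grammar is LL(1).

A grammar is LL(1) if for each non-terminal N with multiple productions, the predict sets of those productions are pairwise disjoint, where PREDICT(N → α) = (FIRST(α) \ {ε}) ∪ (FOLLOW(N) if α ⇒* ε).

Relevant sets:
  FIRST(C) = { '(', 'g', 'y' }

For T:
  PREDICT(T → a) = { 'a' }
  PREDICT(T → C) = { '(', 'g', 'y' }
For C:
  PREDICT(C → g) = { 'g' }
  PREDICT(C → y) = { 'y' }
  PREDICT(C → '(' C a) = { '(' }

All predict sets are disjoint. The grammar IS LL(1).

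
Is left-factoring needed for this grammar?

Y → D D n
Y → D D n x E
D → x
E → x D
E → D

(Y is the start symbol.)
Left-factoring is needed when two productions for the same non-terminal
share a common prefix on the right-hand side.

Productions for Y:
  Y → D D n
  Y → D D n x E
Productions for E:
  E → x D
  E → D

Found common prefix 'D D n' in productions for Y

Answer: Yes, Y has productions with common prefix 'D D n'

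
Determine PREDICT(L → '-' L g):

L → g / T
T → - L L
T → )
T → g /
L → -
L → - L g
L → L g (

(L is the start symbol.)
{ '-' }

PREDICT(L → '-' L g) = (FIRST(RHS) \ {ε}) ∪ (FOLLOW(L) if ε ∈ FIRST(RHS), i.e. RHS ⇒* ε)
FIRST('-' L g) = { '-' }
ε ∉ FIRST('-' L g), so FOLLOW(L) is not added.
PREDICT(L → '-' L g) = { '-' }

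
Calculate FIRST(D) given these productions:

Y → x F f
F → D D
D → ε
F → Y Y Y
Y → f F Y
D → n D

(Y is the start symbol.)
{ 'n', ε }

To compute FIRST(D), examine every production with D on the left-hand side, reading each right-hand side left to right until a non-nullable symbol is reached.

From D → ε:
  - ε-production, so ε ∈ FIRST(D)
From D → n D:
  - n is a terminal: add 'n' and stop

Collecting: FIRST(D) = { 'n', ε }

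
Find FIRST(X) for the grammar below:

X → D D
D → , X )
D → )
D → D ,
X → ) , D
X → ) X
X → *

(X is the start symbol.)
{ ')', '*', ',' }

To compute FIRST(X), examine every production with X on the left-hand side, reading each right-hand side left to right until a non-nullable symbol is reached.

FIRST sets of the other non-terminals involved (by the same procedure, iterated to a fixed point):
  FIRST(D) = { ')', ',' }

From X → D D:
  - D is a non-terminal: add FIRST(D) \ {ε} = { ')', ',' }
    D is not nullable, so stop
From X → ) , D:
  - ')' is a terminal: add ')' and stop
From X → ) X:
  - ')' is a terminal: add ')' and stop
From X → *:
  - '*' is a terminal: add '*' and stop

Collecting: FIRST(X) = { ')', '*', ',' }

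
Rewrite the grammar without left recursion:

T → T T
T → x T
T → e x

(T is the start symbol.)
T → x T T'
T → e x T'
T' → T T'
T' → ε

T is directly left-recursive. The standard transformation for
  A → A α₁ | ... | A α_m | β₁ | ... | β_n
is
  A  → β₁ A' | ... | β_n A'
  A' → α₁ A' | ... | α_m A' | ε

T → x T becomes T → x T T'
T → e x becomes T → e x T'
T → T T becomes T' → T T'
Add T' → ε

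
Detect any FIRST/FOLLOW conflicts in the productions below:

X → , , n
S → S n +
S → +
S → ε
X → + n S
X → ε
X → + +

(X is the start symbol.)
Yes. S → S n '+' with FOLLOW(S) on { 'n' }

A FIRST/FOLLOW conflict occurs when a non-terminal N has a nullable alternative N → β (β ⇒* ε) and another alternative N → α with FIRST(α) ∩ FOLLOW(N) ≠ ∅: on such a lookahead the parser cannot decide between expanding α and letting N vanish via β.

Nullable non-terminals: S, X.
FIRST sets used below: FIRST(S) = { '+', 'n', ε }

S: nullable alternative(s) S → ε; FOLLOW(S) = { $, 'n' }
  S → S n +: FIRST \ {ε} = { '+', 'n' } — overlaps FOLLOW(S) on { 'n' }: CONFLICT
  S → +: FIRST \ {ε} = { '+' } — disjoint from FOLLOW(S)
  S → ε: FIRST \ {ε} = { } — this is the only nullable alternative, skip

X: nullable alternative(s) X → ε; FOLLOW(X) = { $ }
  X → , , n: FIRST \ {ε} = { ',' } — disjoint from FOLLOW(X)
  X → + n S: FIRST \ {ε} = { '+' } — disjoint from FOLLOW(X)
  X → ε: FIRST \ {ε} = { } — this is the only nullable alternative, skip
  X → + +: FIRST \ {ε} = { '+' } — disjoint from FOLLOW(X)

So the grammar has 1 FIRST/FOLLOW conflict (marked CONFLICT above).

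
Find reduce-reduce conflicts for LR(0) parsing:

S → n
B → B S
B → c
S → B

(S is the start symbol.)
No reduce-reduce conflicts

Augment with S' → S and build the canonical LR(0) collection (I0 = CLOSURE({[S' → . S]}), then GOTO on every symbol after a dot until no new states appear). It has 6 states:
  I0: { [B → . B S], [B → . c], [S → . B], [S → . n], [S' → . S] }  — shift
  I1: { [B → . B S], [B → . c], [B → B . S], [S → . B], [S → . n], [S → B .] }  — shift, reduce
  I2: { [S' → S .] }  — accept
  I3: { [B → c .] }  — reduce
  I4: { [S → n .] }  — reduce
  I5: { [B → B S .] }  — reduce

No state contains more than one complete item.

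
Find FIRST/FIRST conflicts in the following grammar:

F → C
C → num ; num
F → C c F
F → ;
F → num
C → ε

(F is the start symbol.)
A FIRST/FIRST conflict occurs when two productions N → α and N → β for the same non-terminal have FIRST(α) ∩ FIRST(β) ≠ ∅ (with ε ∈ FIRST of a nullable right-hand side, so two nullable alternatives also conflict).

FIRST sets of the non-terminals at (or reachable through a nullable prefix from) the front of some alternative:
  FIRST(C) = { 'num', ε }

Productions for F:
  F → C: FIRST = { 'num', ε }
  F → C c F: FIRST = { 'c', 'num' }
  F → ;: FIRST = { ';' }
  F → num: FIRST = { 'num' }
Productions for C:
  C → num ; num: FIRST = { 'num' }
  C → ε: FIRST = { ε }

Conflict for F: F → C and F → C c F
  Overlap: { 'num' }
Conflict for F: F → C and F → num
  Overlap: { 'num' }
Conflict for F: F → C c F and F → num
  Overlap: { 'num' }

Answer: Yes. F → C / F → C c F on { 'num' }; F → C / F → num on { 'num' }; F → C c F / F → num on { 'num' }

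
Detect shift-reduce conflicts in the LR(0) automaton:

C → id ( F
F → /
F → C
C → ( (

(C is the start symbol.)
No shift-reduce conflicts

Augment with C' → C and build the canonical LR(0) collection (I0 = CLOSURE({[C' → . C]}), then GOTO on every symbol after a dot until no new states appear). It has 9 states:
  I0: { [C → . ( (], [C → . id ( F], [C' → . C] }  — shift
  I1: { [C → ( . (] }  — shift
  I2: { [C' → C .] }  — accept
  I3: { [C → id . ( F] }  — shift
  I4: { [C → . ( (], [C → . id ( F], [C → id ( . F], [F → . /], [F → . C] }  — shift
  I5: { [F → / .] }  — reduce
  I6: { [F → C .] }  — reduce
  I7: { [C → id ( F .] }  — reduce
  I8: { [C → ( ( .] }  — reduce

No state contains both a complete item and a shift item.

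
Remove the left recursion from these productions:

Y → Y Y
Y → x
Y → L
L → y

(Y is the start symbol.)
Y is directly left-recursive. The standard transformation for
  A → A α₁ | ... | A α_m | β₁ | ... | β_n
is
  A  → β₁ A' | ... | β_n A'
  A' → α₁ A' | ... | α_m A' | ε

Y → x becomes Y → x Y'
Y → L becomes Y → L Y'
Y → Y Y becomes Y' → Y Y'
Add Y' → ε

Productions for other non-terminals are unchanged:
  L → y

Resulting grammar:
Y → x Y'
Y → L Y'
Y' → Y Y'
Y' → ε
L → y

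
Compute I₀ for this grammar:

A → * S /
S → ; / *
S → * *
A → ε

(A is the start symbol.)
First, augment the grammar with A' → A
I₀ = CLOSURE({ [A' → . A] }):
  [A' → . A] has the dot before A: add [A → . * S /], [A → .]
No further items can be added.

I₀ = { [A → . * S /], [A → .], [A' → . A] }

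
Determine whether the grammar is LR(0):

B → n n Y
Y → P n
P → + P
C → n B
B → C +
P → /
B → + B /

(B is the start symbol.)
A grammar is LR(0) if no state in the canonical LR(0) collection has:
  - both a shift item (dot before a terminal) and a complete item (shift-reduce conflict), or
  - two or more complete items (reduce-reduce conflict; the accept item [B' → B .] counts as a complete item here).

Augment with B' → B and build the canonical LR(0) collection (I0 = CLOSURE({[B' → . B]}), then GOTO on every symbol after a dot until no new states appear). It has 16 states:
  I0: { [B → . + B /], [B → . C +], [B → . n n Y], [B' → . B], [C → . n B] }  — shift
  I1: { [B → + . B /], [B → . + B /], [B → . C +], [B → . n n Y], [C → . n B] }  — shift
  I2: { [B' → B .] }  — accept
  I3: { [B → C . +] }  — shift
  I4: { [B → . + B /], [B → . C +], [B → . n n Y], [B → n . n Y], [C → . n B], [C → n . B] }  — shift
  I5: { [C → n B .] }  — reduce
  I6: { [B → . + B /], [B → . C +], [B → . n n Y], [B → n . n Y], [B → n n . Y], [C → . n B], [C → n . B], [P → . + P], [P → . /], [Y → . P n] }  — shift
  I7: { [B → + . B /], [B → . + B /], [B → . C +], [B → . n n Y], [C → . n B], [P → + . P], [P → . + P], [P → . /] }  — shift
  I8: { [P → / .] }  — reduce
  I9: { [Y → P . n] }  — shift
  I10: { [B → n n Y .] }  — reduce
  I11: { [Y → P n .] }  — reduce
  I12: { [B → + B . /] }  — shift
  I13: { [P → + P .] }  — reduce
  I14: { [B → + B / .] }  — reduce
  I15: { [B → C + .] }  — reduce

Every state is either a pure shift/goto state or contains exactly one complete item and nothing to shift — no conflicts. The grammar is LR(0).

Answer: Yes, the grammar is LR(0)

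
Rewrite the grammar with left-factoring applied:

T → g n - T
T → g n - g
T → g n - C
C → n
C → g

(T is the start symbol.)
Left-factoring transforms A → αβ₁ | αβ₂ into A → αA' and A' → β₁ | β₂
(α is the longest common prefix among the alternatives). Repeat until
no nonterminal has two alternatives with a common prefix.

Round 1: T has alternatives sharing prefix 'g n -'. Introduce T': T → g n - T'
  Add: T' → T
  Add: T' → g
  Add: T' → C

No remaining common prefixes — done.

Resulting grammar:
T → g n - T'
T' → T
T' → g
T' → C
C → n
C → g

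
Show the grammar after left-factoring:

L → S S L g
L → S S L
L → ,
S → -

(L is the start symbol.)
Left-factoring transforms A → αβ₁ | αβ₂ into A → αA' and A' → β₁ | β₂
(α is the longest common prefix among the alternatives). Repeat until
no nonterminal has two alternatives with a common prefix.

Round 1: L has alternatives sharing prefix 'S S L'. Introduce L': L → S S L L'
  Add: L' → g
  Add: L' → ε

No remaining common prefixes — done.

Resulting grammar:
L → S S L L'
L' → g
L' → ε
L → ,
S → -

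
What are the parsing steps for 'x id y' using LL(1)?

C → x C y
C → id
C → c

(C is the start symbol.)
LL(1) parsing maintains a stack (initially the start symbol over $) and the input. At each step: if the stack top is a terminal, match it against the current input token; if it is a non-terminal N, replace it with the RHS of M[N, lookahead] (the unique production whose predict set contains the lookahead).

Stack is shown with the top on the left.

Stack    Input     Action
-------------------------
C $      x id y $  output C → x C y
x C y $  x id y $  match 'x'
C y $    id y $    output C → id
id y $   id y $    match 'id'
y $      y $       match 'y'
$        $         accept

The string is accepted.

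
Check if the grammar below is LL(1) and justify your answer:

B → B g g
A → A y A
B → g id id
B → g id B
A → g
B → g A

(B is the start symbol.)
A grammar is LL(1) if for each non-terminal N with multiple productions, the predict sets of those productions are pairwise disjoint, where PREDICT(N → α) = (FIRST(α) \ {ε}) ∪ (FOLLOW(N) if α ⇒* ε).

Relevant sets:
  FIRST(B) = { 'g' }
  FIRST(A) = { 'g' }

For B:
  PREDICT(B → B g g) = { 'g' }
  PREDICT(B → g id id) = { 'g' }
  PREDICT(B → g id B) = { 'g' }
  PREDICT(B → g A) = { 'g' }
For A:
  PREDICT(A → A y A) = { 'g' }
  PREDICT(A → g) = { 'g' }

Conflict found: Predict set conflict for B: { 'g' }
The grammar is NOT LL(1).

Answer: No. Predict set conflict for B: { 'g' }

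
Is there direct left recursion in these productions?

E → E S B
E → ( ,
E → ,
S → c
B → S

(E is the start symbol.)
Yes, E is left-recursive

Direct left recursion occurs when N → N α for some non-terminal N (the right-hand side begins with the left-hand side itself).

E → E S B: LEFT RECURSIVE (starts with E)
E → ( ,: starts with '('
E → ,: starts with ','
S → c: starts with c
B → S: starts with S

The grammar has direct left recursion on: E.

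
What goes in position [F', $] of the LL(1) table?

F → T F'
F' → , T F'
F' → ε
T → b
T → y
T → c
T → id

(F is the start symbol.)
F' → ε

To find M[F', $], we find productions for F' where $ is in the predict set (PREDICT(N → α) = (FIRST(α) \ {ε}) ∪ (FOLLOW(N) if α ⇒* ε)).

Relevant sets:
  FOLLOW(F') = { $ }

F' → , T F': PREDICT = { ',' }
F' → ε: PREDICT = { $ }
  $ is in predict set, so this production goes in M[F', $]

M[F', $] = F' → ε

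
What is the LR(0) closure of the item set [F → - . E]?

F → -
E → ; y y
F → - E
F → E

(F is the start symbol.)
To compute CLOSURE, for each item [A → α.Bβ] where B is a non-terminal, add [B → .γ] for all productions B → γ; repeat for the newly added items until nothing changes.

Start with: [F → - . E]
  [F → - . E] has the dot before E: add [E → . ; y y]
No further items can be added.

CLOSURE = { [E → . ; y y], [F → - . E] }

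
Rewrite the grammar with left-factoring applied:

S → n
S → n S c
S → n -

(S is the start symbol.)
S → n S'
S' → ε
S' → S c
S' → -

Left-factoring transforms A → αβ₁ | αβ₂ into A → αA' and A' → β₁ | β₂
(α is the longest common prefix among the alternatives). Repeat until
no nonterminal has two alternatives with a common prefix.

Round 1: S has alternatives sharing prefix 'n'. Introduce S': S → n S'
  Add: S' → ε
  Add: S' → S c
  Add: S' → -

No remaining common prefixes — done.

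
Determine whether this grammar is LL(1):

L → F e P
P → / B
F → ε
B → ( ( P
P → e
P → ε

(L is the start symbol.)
A grammar is LL(1) if for each non-terminal N with multiple productions, the predict sets of those productions are pairwise disjoint, where PREDICT(N → α) = (FIRST(α) \ {ε}) ∪ (FOLLOW(N) if α ⇒* ε).

Relevant sets:
  FOLLOW(P) = { $ }

For P:
  PREDICT(P → '/' B) = { '/' }
  PREDICT(P → e) = { 'e' }
  PREDICT(P → ε) = { $ }
L, F, B have a single production, so nothing to check there.

All predict sets are disjoint. The grammar IS LL(1).

Answer: Yes, the grammar is LL(1).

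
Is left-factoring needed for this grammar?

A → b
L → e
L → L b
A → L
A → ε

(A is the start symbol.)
Left-factoring is needed when two productions for the same non-terminal
share a common prefix on the right-hand side.

Productions for A:
  A → b
  A → L
  A → ε
Productions for L:
  L → e
  L → L b

No common prefixes found.

Answer: No, left-factoring is not needed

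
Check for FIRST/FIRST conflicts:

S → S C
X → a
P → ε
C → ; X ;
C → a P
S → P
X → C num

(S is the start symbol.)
FIRST sets of the non-terminals at (or reachable through a nullable prefix from) the front of some alternative:
  FIRST(S) = { ';', 'a', ε }
  FIRST(C) = { ';', 'a' }
  FIRST(P) = { ε }

Productions for S:
  S → S C: FIRST = { ';', 'a' }
  S → P: FIRST = { ε }
Productions for X:
  X → a: FIRST = { 'a' }
  X → C num: FIRST = { ';', 'a' }
Productions for C:
  C → ; X ;: FIRST = { ';' }
  C → a P: FIRST = { 'a' }
P has only one production, so no FIRST/FIRST conflict is possible there.

Conflict for X: X → a and X → C num
  Overlap: { 'a' }

Answer: Yes. X → a / X → C num on { 'a' }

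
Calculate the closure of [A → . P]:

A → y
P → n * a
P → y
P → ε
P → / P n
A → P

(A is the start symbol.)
{ [A → . P], [P → . / P n], [P → . n * a], [P → . y], [P → .] }

Start with: [A → . P]
  [A → . P] has the dot before P: add [P → . n * a], [P → . y], [P → .], [P → . / P n]
No further items can be added.

CLOSURE = { [A → . P], [P → . / P n], [P → . n * a], [P → . y], [P → .] }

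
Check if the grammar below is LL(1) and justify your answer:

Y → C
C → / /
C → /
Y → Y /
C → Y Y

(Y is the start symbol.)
No. Predict set conflict for Y: { '/' }

A grammar is LL(1) if for each non-terminal N with multiple productions, the predict sets of those productions are pairwise disjoint, where PREDICT(N → α) = (FIRST(α) \ {ε}) ∪ (FOLLOW(N) if α ⇒* ε).

Relevant sets:
  FIRST(C) = { '/' }
  FIRST(Y) = { '/' }

For Y:
  PREDICT(Y → C) = { '/' }
  PREDICT(Y → Y '/') = { '/' }
For C:
  PREDICT(C → '/' '/') = { '/' }
  PREDICT(C → '/') = { '/' }
  PREDICT(C → Y Y) = { '/' }

Conflict found: Predict set conflict for Y: { '/' }
The grammar is NOT LL(1).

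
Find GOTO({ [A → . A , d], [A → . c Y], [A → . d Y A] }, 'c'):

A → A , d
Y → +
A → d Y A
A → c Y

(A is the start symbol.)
GOTO(I, 'c') = CLOSURE({ [A → αX.β] : [A → α.Xβ] ∈ I, X = 'c' })

Items with dot before 'c', with the dot advanced:
  [A → . c Y] → [A → c . Y]
Closure of the advanced items:
  [A → c . Y] has the dot before Y: add [Y → . +]

GOTO = { [A → c . Y], [Y → . +] }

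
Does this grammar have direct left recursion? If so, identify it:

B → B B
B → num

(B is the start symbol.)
Yes, B is left-recursive

Direct left recursion occurs when N → N α for some non-terminal N (the right-hand side begins with the left-hand side itself).

B → B B: LEFT RECURSIVE (starts with B)
B → num: starts with num

The grammar has direct left recursion on: B.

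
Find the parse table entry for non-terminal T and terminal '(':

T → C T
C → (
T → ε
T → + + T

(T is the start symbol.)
T → C T

To find M[T, '('], we find productions for T where '(' is in the predict set (PREDICT(N → α) = (FIRST(α) \ {ε}) ∪ (FOLLOW(N) if α ⇒* ε)).

Relevant sets:
  FIRST(C) = { '(' }
  FOLLOW(T) = { $ }

T → C T: PREDICT = { '(' }
  '(' is in predict set, so this production goes in M[T, '(']
T → ε: PREDICT = { $ }
T → + + T: PREDICT = { '+' }

M[T, '('] = T → C T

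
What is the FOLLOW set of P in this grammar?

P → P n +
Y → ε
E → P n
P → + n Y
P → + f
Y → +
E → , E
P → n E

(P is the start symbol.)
{ $, 'n' }

P is the start symbol, so $ ∈ FOLLOW(P).
In P → P n +: P is followed by n '+', add FIRST(n '+') \ {ε} = { 'n' }
In E → P n: P is followed by n, add FIRST(n) \ {ε} = { 'n' }

Taking the union: FOLLOW(P) = { $, 'n' }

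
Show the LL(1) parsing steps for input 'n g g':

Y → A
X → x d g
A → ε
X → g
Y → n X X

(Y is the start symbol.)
Stack is shown with the top on the left.

Stack    Input    Action
------------------------
Y $      n g g $  output Y → n X X
n X X $  n g g $  match 'n'
X X $    g g $    output X → g
g X $    g g $    match 'g'
X $      g $      output X → g
g $      g $      match 'g'
$        $        accept

The string is accepted.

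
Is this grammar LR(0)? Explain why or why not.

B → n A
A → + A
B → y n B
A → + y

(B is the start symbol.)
Yes, the grammar is LR(0)

A grammar is LR(0) if no state in the canonical LR(0) collection has:
  - both a shift item (dot before a terminal) and a complete item (shift-reduce conflict), or
  - two or more complete items (reduce-reduce conflict; the accept item [B' → B .] counts as a complete item here).

Augment with B' → B and build the canonical LR(0) collection (I0 = CLOSURE({[B' → . B]}), then GOTO on every symbol after a dot until no new states appear). It has 10 states:
  I0: { [B → . n A], [B → . y n B], [B' → . B] }  — shift
  I1: { [B' → B .] }  — accept
  I2: { [A → . + A], [A → . + y], [B → n . A] }  — shift
  I3: { [B → y . n B] }  — shift
  I4: { [B → . n A], [B → . y n B], [B → y n . B] }  — shift
  I5: { [B → y n B .] }  — reduce
  I6: { [A → + . A], [A → + . y], [A → . + A], [A → . + y] }  — shift
  I7: { [B → n A .] }  — reduce
  I8: { [A → + A .] }  — reduce
  I9: { [A → + y .] }  — reduce

Every state is either a pure shift/goto state or contains exactly one complete item and nothing to shift — no conflicts. The grammar is LR(0).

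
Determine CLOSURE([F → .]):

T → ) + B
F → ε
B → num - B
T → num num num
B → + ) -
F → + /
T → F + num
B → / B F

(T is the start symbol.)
Start with: [F → .]
The dot is at the end, so nothing is added.

CLOSURE = { [F → .] }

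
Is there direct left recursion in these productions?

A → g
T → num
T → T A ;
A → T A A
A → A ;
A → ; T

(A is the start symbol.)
A → g: starts with g
T → num: starts with num
T → T A ;: LEFT RECURSIVE (starts with T)
A → T A A: starts with T
A → A ;: LEFT RECURSIVE (starts with A)
A → ; T: starts with ';'

The grammar has direct left recursion on: T, A.

Answer: Yes, T, A are left-recursive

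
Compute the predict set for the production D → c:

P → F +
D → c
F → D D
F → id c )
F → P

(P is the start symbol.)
PREDICT(D → c) = (FIRST(RHS) \ {ε}) ∪ (FOLLOW(D) if ε ∈ FIRST(RHS), i.e. RHS ⇒* ε)
FIRST(c) = { 'c' }
ε ∉ FIRST(c), so FOLLOW(D) is not added.
PREDICT(D → c) = { 'c' }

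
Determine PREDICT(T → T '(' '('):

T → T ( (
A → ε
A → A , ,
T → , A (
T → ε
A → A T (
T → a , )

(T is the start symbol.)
PREDICT(T → T '(' '(') = (FIRST(RHS) \ {ε}) ∪ (FOLLOW(T) if ε ∈ FIRST(RHS), i.e. RHS ⇒* ε)
FIRST(T) = { '(', ',', 'a', ε }
FIRST(T '(' '(') = { '(', ',', 'a' }
ε ∉ FIRST(T '(' '('), so FOLLOW(T) is not added.
PREDICT(T → T '(' '(') = { '(', ',', 'a' }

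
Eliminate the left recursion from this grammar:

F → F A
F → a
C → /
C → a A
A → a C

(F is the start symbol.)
F is directly left-recursive. The standard transformation for
  A → A α₁ | ... | A α_m | β₁ | ... | β_n
is
  A  → β₁ A' | ... | β_n A'
  A' → α₁ A' | ... | α_m A' | ε

F → a becomes F → a F'
F → F A becomes F' → A F'
Add F' → ε

Productions for other non-terminals are unchanged:
  C → /
  C → a A
  A → a C

Resulting grammar:
F → a F'
F' → A F'
F' → ε
C → /
C → a A
A → a C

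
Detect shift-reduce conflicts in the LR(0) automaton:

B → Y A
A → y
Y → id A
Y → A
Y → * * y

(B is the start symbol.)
Augment with B' → B and build the canonical LR(0) collection (I0 = CLOSURE({[B' → . B]}), then GOTO on every symbol after a dot until no new states appear). It has 11 states:
  I0: { [A → . y], [B → . Y A], [B' → . B], [Y → . * * y], [Y → . A], [Y → . id A] }  — shift
  I1: { [Y → * . * y] }  — shift
  I2: { [Y → A .] }  — reduce
  I3: { [B' → B .] }  — accept
  I4: { [A → . y], [B → Y . A] }  — shift
  I5: { [A → . y], [Y → id . A] }  — shift
  I6: { [A → y .] }  — reduce
  I7: { [Y → id A .] }  — reduce
  I8: { [B → Y A .] }  — reduce
  I9: { [Y → * * . y] }  — shift
  I10: { [Y → * * y .] }  — reduce

No state contains both a complete item and a shift item.

Answer: No shift-reduce conflicts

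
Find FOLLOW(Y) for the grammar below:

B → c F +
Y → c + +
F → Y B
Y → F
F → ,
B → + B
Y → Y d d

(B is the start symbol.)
In F → Y B: Y is followed by B, add FIRST(B) \ {ε} = { '+', 'c' }
In Y → Y d d: Y is followed by d d, add FIRST(d d) \ {ε} = { 'd' }

Taking the union: FOLLOW(Y) = { '+', 'c', 'd' }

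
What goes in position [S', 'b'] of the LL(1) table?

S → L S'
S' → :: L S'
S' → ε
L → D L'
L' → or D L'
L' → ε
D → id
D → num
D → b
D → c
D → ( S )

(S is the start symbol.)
To find M[S', 'b'], we find productions for S' where 'b' is in the predict set (PREDICT(N → α) = (FIRST(α) \ {ε}) ∪ (FOLLOW(N) if α ⇒* ε)).

Relevant sets:
  FOLLOW(S') = { $, ')' }

S' → :: L S': PREDICT = { '::' }
S' → ε: PREDICT = { $, ')' }

M[S', 'b'] is empty (no production applies)

Answer: Empty (error entry)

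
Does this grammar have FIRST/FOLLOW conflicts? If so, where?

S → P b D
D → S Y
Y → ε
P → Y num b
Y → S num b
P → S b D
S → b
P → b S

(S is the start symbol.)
Yes. Y → S num b with FOLLOW(Y) on { 'b', 'num' }

A FIRST/FOLLOW conflict occurs when a non-terminal N has a nullable alternative N → β (β ⇒* ε) and another alternative N → α with FIRST(α) ∩ FOLLOW(N) ≠ ∅: on such a lookahead the parser cannot decide between expanding α and letting N vanish via β.

Nullable non-terminals: Y.
FIRST sets used below: FIRST(S) = { 'b', 'num' }

Y: nullable alternative(s) Y → ε; FOLLOW(Y) = { $, 'b', 'num' }
  Y → ε: FIRST \ {ε} = { } — this is the only nullable alternative, skip
  Y → S num b: FIRST \ {ε} = { 'b', 'num' } — overlaps FOLLOW(Y) on { 'b', 'num' }: CONFLICT

D, P, S have no nullable alternative, so no FIRST/FOLLOW check is needed there.

So the grammar has 1 FIRST/FOLLOW conflict (marked CONFLICT above).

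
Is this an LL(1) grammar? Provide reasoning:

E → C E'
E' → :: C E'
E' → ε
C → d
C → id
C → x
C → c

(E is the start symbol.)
Yes, the grammar is LL(1).

Relevant sets:
  FOLLOW(E') = { $ }

For E':
  PREDICT(E' → :: C E') = { '::' }
  PREDICT(E' → ε) = { $ }
For C:
  PREDICT(C → d) = { 'd' }
  PREDICT(C → id) = { 'id' }
  PREDICT(C → x) = { 'x' }
  PREDICT(C → c) = { 'c' }
E has a single production, so nothing to check there.

All predict sets are disjoint. The grammar IS LL(1).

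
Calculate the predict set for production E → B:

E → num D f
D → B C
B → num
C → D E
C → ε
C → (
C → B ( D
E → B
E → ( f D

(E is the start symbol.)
PREDICT(E → B) = (FIRST(RHS) \ {ε}) ∪ (FOLLOW(E) if ε ∈ FIRST(RHS), i.e. RHS ⇒* ε)
FIRST(B) = { 'num' }
FIRST(B) = { 'num' }
ε ∉ FIRST(B), so FOLLOW(E) is not added.
PREDICT(E → B) = { 'num' }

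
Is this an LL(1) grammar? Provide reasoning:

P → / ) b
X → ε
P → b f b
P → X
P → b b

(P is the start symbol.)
No. Predict set conflict for P: { 'b' }

A grammar is LL(1) if for each non-terminal N with multiple productions, the predict sets of those productions are pairwise disjoint, where PREDICT(N → α) = (FIRST(α) \ {ε}) ∪ (FOLLOW(N) if α ⇒* ε).

Relevant sets:
  FIRST(X) = { ε }
  FOLLOW(P) = { $ }

For P:
  PREDICT(P → '/' ')' b) = { '/' }
  PREDICT(P → b f b) = { 'b' }
  PREDICT(P → X) = { $ }
  PREDICT(P → b b) = { 'b' }
X has a single production, so nothing to check there.

Conflict found: Predict set conflict for P: { 'b' }
The grammar is NOT LL(1).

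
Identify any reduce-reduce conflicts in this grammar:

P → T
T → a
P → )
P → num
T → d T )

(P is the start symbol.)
Augment with P' → P and build the canonical LR(0) collection (I0 = CLOSURE({[P' → . P]}), then GOTO on every symbol after a dot until no new states appear). It has 9 states:
  I0: { [P → . )], [P → . T], [P → . num], [P' → . P], [T → . a], [T → . d T )] }  — shift
  I1: { [P → ) .] }  — reduce
  I2: { [P' → P .] }  — accept
  I3: { [P → T .] }  — reduce
  I4: { [T → a .] }  — reduce
  I5: { [T → . a], [T → . d T )], [T → d . T )] }  — shift
  I6: { [P → num .] }  — reduce
  I7: { [T → d T . )] }  — shift
  I8: { [T → d T ) .] }  — reduce

No state contains more than one complete item.

Answer: No reduce-reduce conflicts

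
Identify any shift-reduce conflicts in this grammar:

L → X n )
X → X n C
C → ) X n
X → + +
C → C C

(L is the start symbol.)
Yes — I5: [L → X n ) .] vs [X → . + +]; I6: [X → X n C .] vs [C → . ) X n]; I8: [C → C C .] vs [C → . ) X n]; I10: [C → ) X n .] vs [C → . ) X n]

Augment with L' → L and build the canonical LR(0) collection (I0 = CLOSURE({[L' → . L]}), then GOTO on every symbol after a dot until no new states appear). It has 12 states:
  I0: { [L → . X n )], [L' → . L], [X → . + +], [X → . X n C] }  — shift
  I1: { [X → + . +] }  — shift
  I2: { [L' → L .] }  — accept
  I3: { [L → X . n )], [X → X . n C] }  — shift
  I4: { [C → . ) X n], [C → . C C], [L → X n . )], [X → X n . C] }  — shift
  I5: { [C → ) . X n], [L → X n ) .], [X → . + +], [X → . X n C] }  — shift, reduce
  I6: { [C → . ) X n], [C → . C C], [C → C . C], [X → X n C .] }  — shift, reduce
  I7: { [C → ) . X n], [X → . + +], [X → . X n C] }  — shift
  I8: { [C → . ) X n], [C → . C C], [C → C . C], [C → C C .] }  — shift, reduce
  I9: { [C → ) X . n], [X → X . n C] }  — shift
  I10: { [C → ) X n .], [C → . ) X n], [C → . C C], [X → X n . C] }  — shift, reduce
  I11: { [X → + + .] }  — reduce

I5 contains reduce item [L → X n ) .] and shift item [X → . + +] — shift-reduce conflict.
I6 contains reduce item [X → X n C .] and shift item [C → . ) X n] — shift-reduce conflict.
I8 contains reduce item [C → C C .] and shift item [C → . ) X n] — shift-reduce conflict.
I10 contains reduce item [C → ) X n .] and shift item [C → . ) X n] — shift-reduce conflict.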